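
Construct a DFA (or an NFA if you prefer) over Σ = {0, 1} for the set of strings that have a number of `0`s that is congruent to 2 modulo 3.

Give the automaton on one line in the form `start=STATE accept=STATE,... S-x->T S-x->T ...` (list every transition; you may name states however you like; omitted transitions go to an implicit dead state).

The only thing that matters is how many `0`s have appeared, reduced mod 3. Use one state per residue: s0 for 0, …, s2 for 2. Reading `0` moves to the next residue; anything else stays put. s2 is accepting.
3 states suffice.
        0   1  
>  s0   s1  s0 
   s1   s2  s1 
 * s2   s0  s2 
(> = start, * = accepting)

start=s0 accept=s2 s0-0->s1 s0-1->s0 s1-0->s2 s1-1->s1 s2-0->s0 s2-1->s2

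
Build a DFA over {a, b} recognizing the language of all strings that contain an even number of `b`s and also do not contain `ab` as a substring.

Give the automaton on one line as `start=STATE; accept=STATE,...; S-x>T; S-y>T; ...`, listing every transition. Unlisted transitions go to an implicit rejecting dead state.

start=S0; accept=S0,S1; S0-a>S1; S0-b>S2; S1-a>S1; S1-b>S3; S2-a>S3; S2-b>S0; S3-a>S3; S3-b>S3

Build one automaton per condition and run them in lockstep. The first has 2 states tracking the count of `b`s modulo 2; the second has 3 states tracking partial matches of the forbidden pattern `ab`. A product state is a pair (one from each), accepting exactly when both do. Equivalent product states are then merged.
        a   b  
>* S0   S1  S2 
 * S1   S1  S3 
   S2   S3  S0 
   S3   S3  S3 
(> = start, * = accepting)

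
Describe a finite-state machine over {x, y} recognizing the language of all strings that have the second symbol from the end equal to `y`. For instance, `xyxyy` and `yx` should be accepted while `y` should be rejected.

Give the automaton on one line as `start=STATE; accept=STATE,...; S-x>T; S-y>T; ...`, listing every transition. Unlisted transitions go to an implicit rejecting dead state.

Because acceptance depends on a position counted from the end, the machine has to buffer the most recent 2 symbols. Make each state the string of the last up-to-2 symbols read; on input `x` shift the window left and append `x`. Accept when the buffered window has length 2 and begins with `y`.
A 7-state machine:
        x   y  
>  S0   S1  S2 
   S1   S3  S4 
   S2   S5  S6 
   S3   S3  S4 
   S4   S5  S6 
 * S5   S3  S4 
 * S6   S5  S6 
(> = start, * = accepting)

start=S0; accept=S5,S6; S0-x>S1; S0-y>S2; S1-x>S3; S1-y>S4; S2-x>S5; S2-y>S6; S3-x>S3; S3-y>S4; S4-x>S5; S4-y>S6; S5-x>S3; S5-y>S4; S6-x>S5; S6-y>S6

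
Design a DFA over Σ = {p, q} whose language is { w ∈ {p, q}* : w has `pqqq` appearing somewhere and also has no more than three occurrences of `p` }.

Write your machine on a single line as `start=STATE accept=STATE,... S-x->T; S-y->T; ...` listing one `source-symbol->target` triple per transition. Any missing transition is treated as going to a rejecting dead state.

start=A; accept=K,N,P; A-p->B; A-q->A; B-p->C; B-q->D; C-p->E; C-q->F; D-p->C; D-q->G; E-p->H; E-q->I; F-p->E; F-q->J; G-p->C; G-q->K; H-p->H; H-q->L; I-p->H; I-q->M; J-p->E; J-q->N; K-p->N; K-q->K; L-p->H; L-q->O; M-p->H; M-q->P; N-p->P; N-q->N; O-p->H; O-q->Q; P-p->Q; P-q->P; Q-p->Q; Q-q->Q

Run two small machines in parallel and take their product. One (5 states) tracks whether and how much of `pqqq` has been seen; the other (5 states) tracks the count of `p`s, saturating at 4. Each combined state is a pair, one component from each; accept when both components accept.
17 states suffice.
       p  q 
>  A   B  A 
   B   C  D 
   C   E  F 
   D   C  G 
   E   H  I 
   F   E  J 
   G   C  K 
   H   H  L 
   I   H  M 
   J   E  N 
 * K   N  K 
   L   H  O 
   M   H  P 
 * N   P  N 
   O   H  Q 
 * P   Q  P 
   Q   Q  Q 
(> = start, * = accepting)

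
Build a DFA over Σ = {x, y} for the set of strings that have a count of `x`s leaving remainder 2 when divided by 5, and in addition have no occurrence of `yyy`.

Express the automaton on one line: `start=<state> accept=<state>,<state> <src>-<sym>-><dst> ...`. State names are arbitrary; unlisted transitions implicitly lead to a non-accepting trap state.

start=s0 accept=s3,s7,s12 s0-x->s1 s0-y->s2 s1-x->s3 s1-y->s4 s2-x->s1 s2-y->s5 s3-x->s6 s3-y->s7 s4-x->s3 s4-y->s8 s5-x->s1 s5-y->s9 s6-x->s10 s6-y->s11 s7-x->s6 s7-y->s12 s8-x->s3 s8-y->s9 s9-x->s9 s9-y->s9 s10-x->s0 s10-y->s13 s11-x->s10 s11-y->s14 s12-x->s6 s12-y->s9 s13-x->s0 s13-y->s15 s14-x->s10 s14-y->s9 s15-x->s0 s15-y->s9

Run two small machines in parallel and take their product. One (5 states) tracks the count of `x`s modulo 5; the other (4 states) tracks partial matches of the forbidden pattern `yyy`. Each combined state is a pair, one component from each; accept when both components accept. After merging equivalent states the machine shrinks.
          x    y  
>  s0     s1   s2 
   s1     s3   s4 
   s2     s1   s5 
 * s3     s6   s7 
   s4     s3   s8 
   s5     s1   s9 
   s6    s10  s11 
 * s7     s6  s12 
   s8     s3   s9 
   s9     s9   s9 
   s10    s0  s13 
   s11   s10  s14 
 * s12    s6   s9 
   s13    s0  s15 
   s14   s10   s9 
   s15    s0   s9 
(> = start, * = accepting)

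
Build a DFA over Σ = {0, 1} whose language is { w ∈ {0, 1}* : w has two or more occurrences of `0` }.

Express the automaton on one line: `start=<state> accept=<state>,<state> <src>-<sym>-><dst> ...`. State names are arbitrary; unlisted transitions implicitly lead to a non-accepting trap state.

Only the number of `0`s matters, and only up to 3. Make a chain A → B → C → D advanced by each `0` (with D absorbing); every other symbol self-loops. The accepting set is {C, D}.
With 4 states:
       0  1 
>  A   B  A 
   B   C  B 
 * C   D  C 
 * D   D  D 
(> = start, * = accepting)

start=A accept=C,D A-0->B A-1->A B-0->C B-1->B C-0->D C-1->C D-0->D D-1->D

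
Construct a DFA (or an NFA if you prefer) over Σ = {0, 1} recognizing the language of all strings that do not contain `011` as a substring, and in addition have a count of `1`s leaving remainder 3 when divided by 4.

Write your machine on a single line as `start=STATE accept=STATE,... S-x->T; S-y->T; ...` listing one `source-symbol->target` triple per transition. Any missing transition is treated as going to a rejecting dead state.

Run two small machines in parallel and take their product. The first has 4 states tracking partial matches of the forbidden pattern `011`; the second has 4 states tracking the count of `1`s modulo 4. A product state is a pair (one from each), accepting exactly when both do. Equivalent product states are then merged.
          0    1  
>  s0     s1   s2 
   s1     s1   s3 
   s2     s4   s5 
   s3     s4   s6 
   s4     s4   s7 
   s5     s8   s9 
   s6     s6   s6 
   s7     s8   s6 
   s8     s8  s10 
 * s9    s11   s0 
 * s10   s11   s6 
 * s11   s11  s12 
   s12    s1   s6 
(> = start, * = accepting)

start=s0; accept=s9,s10,s11; s0-0->s1; s0-1->s2; s1-0->s1; s1-1->s3; s2-0->s4; s2-1->s5; s3-0->s4; s3-1->s6; s4-0->s4; s4-1->s7; s5-0->s8; s5-1->s9; s6-0->s6; s6-1->s6; s7-0->s8; s7-1->s6; s8-0->s8; s8-1->s10; s9-0->s11; s9-1->s0; s10-0->s11; s10-1->s6; s11-0->s11; s11-1->s12; s12-0->s1; s12-1->s6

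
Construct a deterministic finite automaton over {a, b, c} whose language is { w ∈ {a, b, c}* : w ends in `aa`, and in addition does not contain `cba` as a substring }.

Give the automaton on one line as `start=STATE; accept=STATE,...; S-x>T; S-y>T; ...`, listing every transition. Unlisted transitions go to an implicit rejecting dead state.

start=q0; accept=q3; q0-a>q1; q0-b>q0; q0-c>q2; q1-a>q3; q1-b>q0; q1-c>q2; q2-a>q1; q2-b>q4; q2-c>q2; q3-a>q3; q3-b>q0; q3-c>q2; q4-a>q5; q4-b>q0; q4-c>q2; q5-a>q6; q5-b>q7; q5-c>q7; q6-a>q6; q6-b>q7; q6-c>q7; q7-a>q5; q7-b>q7; q7-c>q7

Handle the two conditions separately and then intersect. One (3 states) tracks how much of the suffix `aa` has currently been matched; the other (4 states) tracks partial matches of the forbidden pattern `cba`. Each combined state is a pair, one component from each; accept when both components accept.
8 states suffice.
        a   b   c  
>  q0   q1  q0  q2 
   q1   q3  q0  q2 
   q2   q1  q4  q2 
 * q3   q3  q0  q2 
   q4   q5  q0  q2 
   q5   q6  q7  q7 
   q6   q6  q7  q7 
   q7   q5  q7  q7 
(> = start, * = accepting)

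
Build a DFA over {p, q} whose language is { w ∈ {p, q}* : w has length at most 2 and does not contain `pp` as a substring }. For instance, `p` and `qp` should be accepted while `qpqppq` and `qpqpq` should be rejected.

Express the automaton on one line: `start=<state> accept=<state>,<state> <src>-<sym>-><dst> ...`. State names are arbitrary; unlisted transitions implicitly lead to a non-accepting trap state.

Build one automaton per condition and run them in lockstep. One (4 states) tracks the input length, saturating at 3; the other (3 states) tracks partial matches of the forbidden pattern `pp`. Each combined state is a pair, one component from each; accept when both components accept. After merging equivalent states the machine shrinks.
5 states suffice.
        p   q  
>* S0   S1  S2 
 * S1   S3  S4 
 * S2   S4  S4 
   S3   S3  S3 
 * S4   S3  S3 
(> = start, * = accepting)

start=S0 accept=S0,S1,S2,S4 S0-p->S1 S0-q->S2 S1-p->S3 S1-q->S4 S2-p->S4 S2-q->S4 S3-p->S3 S3-q->S3 S4-p->S3 S4-q->S3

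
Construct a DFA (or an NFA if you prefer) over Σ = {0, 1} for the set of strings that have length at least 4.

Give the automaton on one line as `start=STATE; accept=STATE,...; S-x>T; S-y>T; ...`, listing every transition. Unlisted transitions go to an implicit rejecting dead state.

We only need to distinguish lengths 0, 1, …, 4, and '>4'. Chain S0 → S1 → S2 → S3 → S4 → S5 on every symbol, with S5 looping. Accepting states: {S4, S5}.
A 6-state machine:
        0   1  
>  S0   S1  S1 
   S1   S2  S2 
   S2   S3  S3 
   S3   S4  S4 
 * S4   S5  S5 
 * S5   S5  S5 
(> = start, * = accepting)

start=S0; accept=S4,S5; S0-0>S1; S0-1>S1; S1-0>S2; S1-1>S2; S2-0>S3; S2-1>S3; S3-0>S4; S3-1>S4; S4-0>S5; S4-1>S5; S5-0>S5; S5-1>S5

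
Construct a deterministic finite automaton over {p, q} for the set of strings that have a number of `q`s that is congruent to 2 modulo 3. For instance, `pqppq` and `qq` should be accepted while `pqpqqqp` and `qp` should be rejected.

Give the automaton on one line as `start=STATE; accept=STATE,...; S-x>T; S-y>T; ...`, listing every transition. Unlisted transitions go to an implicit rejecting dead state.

start=S0; accept=S2; S0-p>S0; S0-q>S1; S1-p>S1; S1-q>S2; S2-p>S2; S2-q>S0

Keep the running count of `q`s modulo 3: each `q` advances along the cycle S0 → S1 → S2 → S0 while other symbols loop. Accept at S2.
With 3 states:
        p   q  
>  S0   S0  S1 
   S1   S1  S2 
 * S2   S2  S0 
(> = start, * = accepting)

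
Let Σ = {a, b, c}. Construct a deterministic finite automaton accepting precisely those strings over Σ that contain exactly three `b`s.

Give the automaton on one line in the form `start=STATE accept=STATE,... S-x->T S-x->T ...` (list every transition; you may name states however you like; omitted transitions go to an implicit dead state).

start=S0 accept=S3 S0-a->S0 S0-b->S1 S0-c->S0 S1-a->S1 S1-b->S2 S1-c->S1 S2-a->S2 S2-b->S3 S2-c->S2 S3-a->S3 S3-b->S4 S3-c->S3 S4-a->S4 S4-b->S4 S4-c->S4

Only the number of `b`s matters, and only up to 4. Make a chain S0 → S1 → S2 → S3 → S4 advanced by each `b` (with S4 absorbing); every other symbol self-loops. The accepting set is {S3}.
5 states suffice.
        a   b   c  
>  S0   S0  S1  S0 
   S1   S1  S2  S1 
   S2   S2  S3  S2 
 * S3   S3  S4  S3 
   S4   S4  S4  S4 
(> = start, * = accepting)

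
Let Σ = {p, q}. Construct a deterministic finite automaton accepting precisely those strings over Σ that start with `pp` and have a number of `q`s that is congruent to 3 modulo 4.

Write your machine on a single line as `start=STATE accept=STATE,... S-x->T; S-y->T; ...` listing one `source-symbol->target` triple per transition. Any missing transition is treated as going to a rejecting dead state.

Run two small machines in parallel and take their product. The first has 4 states tracking whether the input so far still matches the prefix `pp`; the second has 4 states tracking the count of `q`s modulo 4. A product state is a pair (one from each), accepting exactly when both do.
With 10 states:
       p  q 
>  A   B  C 
   B   D  C 
   C   C  E 
   D   D  F 
   E   E  G 
   F   F  H 
   G   G  I 
   H   H  J 
   I   I  C 
 * J   J  D 
(> = start, * = accepting)

start=A; accept=J; A-p->B; A-q->C; B-p->D; B-q->C; C-p->C; C-q->E; D-p->D; D-q->F; E-p->E; E-q->G; F-p->F; F-q->H; G-p->G; G-q->I; H-p->H; H-q->J; I-p->I; I-q->C; J-p->J; J-q->D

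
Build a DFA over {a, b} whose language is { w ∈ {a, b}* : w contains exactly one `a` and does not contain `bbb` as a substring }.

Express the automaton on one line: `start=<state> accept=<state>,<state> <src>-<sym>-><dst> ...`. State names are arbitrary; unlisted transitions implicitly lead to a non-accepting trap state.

start=q0 accept=q1,q4,q6 q0-a->q1 q0-b->q2 q1-a->q3 q1-b->q4 q2-a->q1 q2-b->q5 q3-a->q3 q3-b->q3 q4-a->q3 q4-b->q6 q5-a->q1 q5-b->q3 q6-a->q3 q6-b->q3

Build one automaton per condition and run them in lockstep. The first has 3 states tracking the count of `a`s, saturating at 2; the second has 4 states tracking partial matches of the forbidden pattern `bbb`. A product state is a pair (one from each), accepting exactly when both do. After merging equivalent states the machine shrinks.
7 states suffice.
        a   b  
>  q0   q1  q2 
 * q1   q3  q4 
   q2   q1  q5 
   q3   q3  q3 
 * q4   q3  q6 
   q5   q1  q3 
 * q6   q3  q3 
(> = start, * = accepting)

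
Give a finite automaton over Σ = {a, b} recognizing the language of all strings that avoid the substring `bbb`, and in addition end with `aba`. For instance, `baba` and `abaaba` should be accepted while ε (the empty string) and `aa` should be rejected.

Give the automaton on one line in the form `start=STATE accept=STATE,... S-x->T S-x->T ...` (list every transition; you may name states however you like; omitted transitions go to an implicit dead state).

Handle the two conditions separately and then intersect. One (4 states) tracks partial matches of the forbidden pattern `bbb`; the other (4 states) tracks how much of the suffix `aba` has currently been matched. Each combined state is a pair, one component from each; accept when both components accept. After merging equivalent states the machine shrinks.
        a   b  
>  q0   q1  q2 
   q1   q1  q3 
   q2   q1  q4 
   q3   q5  q4 
   q4   q1  q6 
 * q5   q1  q3 
   q6   q6  q6 
(> = start, * = accepting)

start=q0 accept=q5 q0-a->q1 q0-b->q2 q1-a->q1 q1-b->q3 q2-a->q1 q2-b->q4 q3-a->q5 q3-b->q4 q4-a->q1 q4-b->q6 q5-a->q1 q5-b->q3 q6-a->q6 q6-b->q6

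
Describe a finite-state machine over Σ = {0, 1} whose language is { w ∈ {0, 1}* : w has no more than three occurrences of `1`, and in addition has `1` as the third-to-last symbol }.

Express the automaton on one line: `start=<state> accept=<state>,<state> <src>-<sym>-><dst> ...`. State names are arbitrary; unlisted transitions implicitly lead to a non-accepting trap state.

start=s0 accept=s4,s5,s6,s7,s12,s13,s14,s19 s0-0->s0 s0-1->s1 s1-0->s2 s1-1->s3 s2-0->s4 s2-1->s5 s3-0->s6 s3-1->s7 s4-0->s8 s4-1->s9 s5-0->s10 s5-1->s11 s6-0->s12 s6-1->s13 s7-0->s14 s7-1->s15 s8-0->s8 s8-1->s9 s9-0->s10 s9-1->s11 s10-0->s12 s10-1->s13 s11-0->s14 s11-1->s15 s12-0->s16 s12-1->s17 s13-0->s18 s13-1->s15 s14-0->s19 s14-1->s15 s15-0->s15 s15-1->s15 s16-0->s16 s16-1->s17 s17-0->s18 s17-1->s15 s18-0->s19 s18-1->s15 s19-0->s15 s19-1->s15

Handle the two conditions separately and then intersect. One (5 states) tracks the count of `1`s, saturating at 4; the other (15 states) tracks the last 3 symbols read. Each combined state is a pair, one component from each; accept when both components accept. After merging equivalent states the machine shrinks.
          0    1  
>  s0     s0   s1 
   s1     s2   s3 
   s2     s4   s5 
   s3     s6   s7 
 * s4     s8   s9 
 * s5    s10  s11 
 * s6    s12  s13 
 * s7    s14  s15 
   s8     s8   s9 
   s9    s10  s11 
   s10   s12  s13 
   s11   s14  s15 
 * s12   s16  s17 
 * s13   s18  s15 
 * s14   s19  s15 
   s15   s15  s15 
   s16   s16  s17 
   s17   s18  s15 
   s18   s19  s15 
 * s19   s15  s15 
(> = start, * = accepting)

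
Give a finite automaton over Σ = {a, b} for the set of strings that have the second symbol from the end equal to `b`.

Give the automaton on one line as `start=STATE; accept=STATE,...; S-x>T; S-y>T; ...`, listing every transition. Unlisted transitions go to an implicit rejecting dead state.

start=s0; accept=s5,s6; s0-a>s1; s0-b>s2; s1-a>s3; s1-b>s4; s2-a>s5; s2-b>s6; s3-a>s3; s3-b>s4; s4-a>s5; s4-b>s6; s5-a>s3; s5-b>s4; s6-a>s5; s6-b>s6

Because acceptance depends on a position counted from the end, the machine has to buffer the most recent 2 symbols. Make each state the string of the last up-to-2 symbols read; on input `x` shift the window left and append `x`. Accept when the buffered window has length 2 and begins with `b`.
        a   b  
>  s0   s1  s2 
   s1   s3  s4 
   s2   s5  s6 
   s3   s3  s4 
   s4   s5  s6 
 * s5   s3  s4 
 * s6   s5  s6 
(> = start, * = accepting)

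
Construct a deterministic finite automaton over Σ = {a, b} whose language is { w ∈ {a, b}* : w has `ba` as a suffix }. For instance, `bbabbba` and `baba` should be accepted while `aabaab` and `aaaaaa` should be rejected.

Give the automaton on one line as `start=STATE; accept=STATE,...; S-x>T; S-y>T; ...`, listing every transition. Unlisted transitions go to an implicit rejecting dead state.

Remember how much of `ba` the current input suffix matches. State q0 means no match yet; q1 means the last symbol is `b`; q2 means the last 2 symbols are `ba`. Only q2 accepts. On a mismatch, fall back to the longest proper suffix that is still a prefix of `ba`.
3 states suffice.
        a   b  
>  q0   q0  q1 
   q1   q2  q1 
 * q2   q0  q1 
(> = start, * = accepting)

start=q0; accept=q2; q0-a>q0; q0-b>q1; q1-a>q2; q1-b>q1; q2-a>q0; q2-b>q1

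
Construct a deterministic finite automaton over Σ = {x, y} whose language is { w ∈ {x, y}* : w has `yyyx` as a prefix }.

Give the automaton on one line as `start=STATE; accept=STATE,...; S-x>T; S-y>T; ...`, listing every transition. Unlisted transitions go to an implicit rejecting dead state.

Check the first 4 symbols one by one: q0 through q3 record how many have matched `yyyx` so far; any wrong symbol goes to the dead state q5. After all 4 match we enter the accepting sink q4.
A 6-state machine:
        x   y  
>  q0   q5  q1 
   q1   q5  q2 
   q2   q5  q3 
   q3   q4  q5 
 * q4   q4  q4 
   q5   q5  q5 
(> = start, * = accepting)

start=q0; accept=q4; q0-x>q5; q0-y>q1; q1-x>q5; q1-y>q2; q2-x>q5; q2-y>q3; q3-x>q4; q3-y>q5; q4-x>q4; q4-y>q4; q5-x>q5; q5-y>q5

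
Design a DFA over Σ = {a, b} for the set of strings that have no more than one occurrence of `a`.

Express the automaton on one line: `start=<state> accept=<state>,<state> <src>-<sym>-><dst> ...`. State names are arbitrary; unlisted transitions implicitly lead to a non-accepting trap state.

start=q0 accept=q0,q1 q0-a->q1 q0-b->q0 q1-a->q2 q1-b->q1 q2-a->q2 q2-b->q2

Only the number of `a`s matters, and only up to 2. Make a chain q0 → q1 → q2 advanced by each `a` (with q2 absorbing); every other symbol self-loops. The accepting set is {q0, q1}.
3 states suffice.
        a   b  
>* q0   q1  q0 
 * q1   q2  q1 
   q2   q2  q2 
(> = start, * = accepting)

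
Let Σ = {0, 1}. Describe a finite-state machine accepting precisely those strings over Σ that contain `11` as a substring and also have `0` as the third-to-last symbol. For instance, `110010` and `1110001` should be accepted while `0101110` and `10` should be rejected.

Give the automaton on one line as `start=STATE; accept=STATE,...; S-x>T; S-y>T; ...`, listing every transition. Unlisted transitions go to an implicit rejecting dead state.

Run two small machines in parallel and take their product. One (3 states) tracks whether and how much of `11` has been seen; the other (15 states) tracks the last 3 symbols read. Each combined state is a pair, one component from each; accept when both components accept.
A 20-state machine:
       0  1 
>  A   B  C 
   B   D  E 
   C   F  G 
   D   H  I 
   E   J  K 
   F   L  M 
   G   N  O 
   H   H  I 
   I   J  K 
   J   L  M 
 * K   N  O 
   L   H  I 
   M   J  K 
   N   P  Q 
   O   N  O 
   P   R  S 
   Q   T  K 
 * R   R  S 
 * S   T  K 
 * T   P  Q 
(> = start, * = accepting)

start=A; accept=K,R,S,T; A-0>B; A-1>C; B-0>D; B-1>E; C-0>F; C-1>G; D-0>H; D-1>I; E-0>J; E-1>K; F-0>L; F-1>M; G-0>N; G-1>O; H-0>H; H-1>I; I-0>J; I-1>K; J-0>L; J-1>M; K-0>N; K-1>O; L-0>H; L-1>I; M-0>J; M-1>K; N-0>P; N-1>Q; O-0>N; O-1>O; P-0>R; P-1>S; Q-0>T; Q-1>K; R-0>R; R-1>S; S-0>T; S-1>K; T-0>P; T-1>Q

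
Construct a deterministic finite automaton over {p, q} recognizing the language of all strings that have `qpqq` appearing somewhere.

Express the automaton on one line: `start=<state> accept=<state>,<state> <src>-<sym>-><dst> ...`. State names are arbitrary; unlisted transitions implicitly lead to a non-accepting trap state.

start=S0 accept=S4 S0-p->S0 S0-q->S1 S1-p->S2 S1-q->S1 S2-p->S0 S2-q->S3 S3-p->S2 S3-q->S4 S4-p->S4 S4-q->S4

States S0..S3 record the length of the longest prefix of `qpqq` that matches the current input suffix. Reaching S4 means `qpqq` has been seen, and we stay there forever. Accept from S4.
With 5 states:
        p   q  
>  S0   S0  S1 
   S1   S2  S1 
   S2   S0  S3 
   S3   S2  S4 
 * S4   S4  S4 
(> = start, * = accepting)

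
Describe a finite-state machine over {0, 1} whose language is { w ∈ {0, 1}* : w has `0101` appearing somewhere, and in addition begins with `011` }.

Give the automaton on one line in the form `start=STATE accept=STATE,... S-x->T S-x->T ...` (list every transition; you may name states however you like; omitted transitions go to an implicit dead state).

Handle the two conditions separately and then intersect. One (5 states) tracks whether and how much of `0101` has been seen; the other (5 states) tracks whether the input so far still matches the prefix `011`. Each combined state is a pair, one component from each; accept when both components accept. Minimizing collapses redundant product states.
With 9 states:
        0   1  
>  s0   s1  s2 
   s1   s2  s3 
   s2   s2  s2 
   s3   s2  s4 
   s4   s5  s4 
   s5   s5  s6 
   s6   s7  s4 
   s7   s5  s8 
 * s8   s8  s8 
(> = start, * = accepting)

start=s0 accept=s8 s0-0->s1 s0-1->s2 s1-0->s2 s1-1->s3 s2-0->s2 s2-1->s2 s3-0->s2 s3-1->s4 s4-0->s5 s4-1->s4 s5-0->s5 s5-1->s6 s6-0->s7 s6-1->s4 s7-0->s5 s7-1->s8 s8-0->s8 s8-1->s8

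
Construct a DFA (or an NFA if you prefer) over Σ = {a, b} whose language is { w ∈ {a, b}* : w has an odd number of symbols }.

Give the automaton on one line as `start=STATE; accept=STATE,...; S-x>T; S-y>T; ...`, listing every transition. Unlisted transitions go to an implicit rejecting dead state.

start=q0; accept=q1; q0-a>q1; q0-b>q1; q1-a>q0; q1-b>q0

Count input length modulo 2: every symbol advances one step around the cycle q0 → q1 → q0. Accept at q1.
2 states suffice.
        a   b  
>  q0   q1  q1 
 * q1   q0  q0 
(> = start, * = accepting)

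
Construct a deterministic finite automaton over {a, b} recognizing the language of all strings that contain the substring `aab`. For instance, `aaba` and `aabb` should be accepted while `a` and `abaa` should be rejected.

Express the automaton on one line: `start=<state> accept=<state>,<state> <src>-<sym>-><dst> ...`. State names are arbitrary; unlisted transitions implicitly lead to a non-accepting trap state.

start=q0 accept=q3 q0-a->q1 q0-b->q0 q1-a->q2 q1-b->q0 q2-a->q2 q2-b->q3 q3-a->q3 q3-b->q3

Track how much of `aab` has been matched so far: state q0 is no progress, q3 is the absorbing accept state reached once `aab` has occurred. Intermediate states record partial matches; on a mismatch, fall back to the longest reusable overlap.
4 states suffice.
        a   b  
>  q0   q1  q0 
   q1   q2  q0 
   q2   q2  q3 
 * q3   q3  q3 
(> = start, * = accepting)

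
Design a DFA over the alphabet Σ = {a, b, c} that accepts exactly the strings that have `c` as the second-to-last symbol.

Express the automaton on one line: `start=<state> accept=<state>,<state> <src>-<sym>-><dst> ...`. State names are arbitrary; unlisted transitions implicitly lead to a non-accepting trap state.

Because acceptance depends on a position counted from the end, the machine has to buffer the most recent 2 symbols. Make each state the string of the last up-to-2 symbols read; on input `x` shift the window left and append `x`. Accept when the buffered window has length 2 and begins with `c`.
A 13-state machine:
          a    b    c  
>  q0     q1   q2   q3 
   q1     q4   q5   q6 
   q2     q7   q8   q9 
   q3    q10  q11  q12 
   q4     q4   q5   q6 
   q5     q7   q8   q9 
   q6    q10  q11  q12 
   q7     q4   q5   q6 
   q8     q7   q8   q9 
   q9    q10  q11  q12 
 * q10    q4   q5   q6 
 * q11    q7   q8   q9 
 * q12   q10  q11  q12 
(> = start, * = accepting)

start=q0 accept=q10,q11,q12 q0-a->q1 q0-b->q2 q0-c->q3 q1-a->q4 q1-b->q5 q1-c->q6 q2-a->q7 q2-b->q8 q2-c->q9 q3-a->q10 q3-b->q11 q3-c->q12 q4-a->q4 q4-b->q5 q4-c->q6 q5-a->q7 q5-b->q8 q5-c->q9 q6-a->q10 q6-b->q11 q6-c->q12 q7-a->q4 q7-b->q5 q7-c->q6 q8-a->q7 q8-b->q8 q8-c->q9 q9-a->q10 q9-b->q11 q9-c->q12 q10-a->q4 q10-b->q5 q10-c->q6 q11-a->q7 q11-b->q8 q11-c->q9 q12-a->q10 q12-b->q11 q12-c->q12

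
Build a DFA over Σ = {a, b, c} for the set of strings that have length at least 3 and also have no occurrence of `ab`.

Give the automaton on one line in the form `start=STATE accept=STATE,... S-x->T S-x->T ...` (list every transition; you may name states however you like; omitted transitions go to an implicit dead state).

Build one automaton per condition and run them in lockstep. One (5 states) tracks the input length, saturating at 4; the other (3 states) tracks partial matches of the forbidden pattern `ab`. Each combined state is a pair, one component from each; accept when both components accept.
A 12-state machine:
          a    b    c  
>  S0     S1   S2   S2 
   S1     S3   S4   S5 
   S2     S3   S5   S5 
   S3     S6   S7   S8 
   S4     S7   S7   S7 
   S5     S6   S8   S8 
 * S6     S9  S10  S11 
   S7    S10  S10  S10 
 * S8     S9  S11  S11 
 * S9     S9  S10  S11 
   S10   S10  S10  S10 
 * S11    S9  S11  S11 
(> = start, * = accepting)

start=S0 accept=S6,S8,S9,S11 S0-a->S1 S0-b->S2 S0-c->S2 S1-a->S3 S1-b->S4 S1-c->S5 S2-a->S3 S2-b->S5 S2-c->S5 S3-a->S6 S3-b->S7 S3-c->S8 S4-a->S7 S4-b->S7 S4-c->S7 S5-a->S6 S5-b->S8 S5-c->S8 S6-a->S9 S6-b->S10 S6-c->S11 S7-a->S10 S7-b->S10 S7-c->S10 S8-a->S9 S8-b->S11 S8-c->S11 S9-a->S9 S9-b->S10 S9-c->S11 S10-a->S10 S10-b->S10 S10-c->S10 S11-a->S9 S11-b->S11 S11-c->S11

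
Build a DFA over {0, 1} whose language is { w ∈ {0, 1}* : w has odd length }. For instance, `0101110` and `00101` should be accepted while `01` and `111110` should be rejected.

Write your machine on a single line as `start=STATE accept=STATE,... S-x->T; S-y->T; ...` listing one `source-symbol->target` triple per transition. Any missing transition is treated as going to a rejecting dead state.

Count input length modulo 2: every symbol advances one step around the cycle q0 → q1 → q0. Accept at q1.
2 states suffice.
        0   1  
>  q0   q1  q1 
 * q1   q0  q0 
(> = start, * = accepting)

start=q0; accept=q1; q0-0->q1; q0-1->q1; q1-0->q0; q1-1->q0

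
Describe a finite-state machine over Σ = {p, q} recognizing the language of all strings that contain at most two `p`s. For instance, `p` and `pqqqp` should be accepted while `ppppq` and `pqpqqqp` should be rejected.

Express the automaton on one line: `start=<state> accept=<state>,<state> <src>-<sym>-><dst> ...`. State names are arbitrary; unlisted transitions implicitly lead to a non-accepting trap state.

Only the number of `p`s matters, and only up to 3. Make a chain A → B → C → D advanced by each `p` (with D absorbing); every other symbol self-loops. The accepting set is {A, B, C}.
With 4 states:
       p  q 
>* A   B  A 
 * B   C  B 
 * C   D  C 
   D   D  D 
(> = start, * = accepting)

start=A accept=A,B,C A-p->B A-q->A B-p->C B-q->B C-p->D C-q->C D-p->D D-q->D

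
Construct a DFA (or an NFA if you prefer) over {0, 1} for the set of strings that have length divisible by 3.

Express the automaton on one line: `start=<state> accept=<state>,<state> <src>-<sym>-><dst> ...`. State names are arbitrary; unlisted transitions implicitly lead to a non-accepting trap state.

start=S0 accept=S0 S0-0->S1 S0-1->S1 S1-0->S2 S1-1->S2 S2-0->S0 S2-1->S0

Only the length mod 3 matters, so use a 3-cycle: from any state, every input symbol moves to the next state, wrapping S2 back to S0. Mark S0 accepting.
3 states suffice.
        0   1  
>* S0   S1  S1 
   S1   S2  S2 
   S2   S0  S0 
(> = start, * = accepting)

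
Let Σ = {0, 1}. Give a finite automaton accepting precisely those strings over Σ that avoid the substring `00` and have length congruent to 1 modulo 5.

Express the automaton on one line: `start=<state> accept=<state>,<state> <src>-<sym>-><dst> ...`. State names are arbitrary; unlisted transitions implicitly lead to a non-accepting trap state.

start=q0 accept=q1,q2 q0-0->q1 q0-1->q2 q1-0->q3 q1-1->q4 q2-0->q5 q2-1->q4 q3-0->q3 q3-1->q3 q4-0->q6 q4-1->q7 q5-0->q3 q5-1->q7 q6-0->q3 q6-1->q8 q7-0->q9 q7-1->q8 q8-0->q10 q8-1->q0 q9-0->q3 q9-1->q0 q10-0->q3 q10-1->q2

Handle the two conditions separately and then intersect. The first has 3 states tracking partial matches of the forbidden pattern `00`; the second has 5 states tracking the input length modulo 5. A product state is a pair (one from each), accepting exactly when both do. After merging equivalent states the machine shrinks.
An 11-state machine:
          0    1  
>  q0     q1   q2 
 * q1     q3   q4 
 * q2     q5   q4 
   q3     q3   q3 
   q4     q6   q7 
   q5     q3   q7 
   q6     q3   q8 
   q7     q9   q8 
   q8    q10   q0 
   q9     q3   q0 
   q10    q3   q2 
(> = start, * = accepting)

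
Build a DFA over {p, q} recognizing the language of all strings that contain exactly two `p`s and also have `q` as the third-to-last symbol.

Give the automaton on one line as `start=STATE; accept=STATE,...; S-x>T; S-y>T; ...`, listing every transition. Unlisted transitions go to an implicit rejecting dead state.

start=S0; accept=S10,S12,S13,S14; S0-p>S1; S0-q>S2; S1-p>S3; S1-q>S4; S2-p>S5; S2-q>S2; S3-p>S6; S3-q>S7; S4-p>S8; S4-q>S9; S5-p>S10; S5-q>S4; S6-p>S6; S6-q>S6; S7-p>S6; S7-q>S11; S8-p>S6; S8-q>S12; S9-p>S13; S9-q>S9; S10-p>S6; S10-q>S7; S11-p>S6; S11-q>S14; S12-p>S6; S12-q>S11; S13-p>S6; S13-q>S12; S14-p>S6; S14-q>S14

Handle the two conditions separately and then intersect. The first has 4 states tracking the count of `p`s, saturating at 3; the second has 15 states tracking the last 3 symbols read. A product state is a pair (one from each), accepting exactly when both do. Minimizing collapses redundant product states.
15 states suffice.
          p    q  
>  S0     S1   S2 
   S1     S3   S4 
   S2     S5   S2 
   S3     S6   S7 
   S4     S8   S9 
   S5    S10   S4 
   S6     S6   S6 
   S7     S6  S11 
   S8     S6  S12 
   S9    S13   S9 
 * S10    S6   S7 
   S11    S6  S14 
 * S12    S6  S11 
 * S13    S6  S12 
 * S14    S6  S14 
(> = start, * = accepting)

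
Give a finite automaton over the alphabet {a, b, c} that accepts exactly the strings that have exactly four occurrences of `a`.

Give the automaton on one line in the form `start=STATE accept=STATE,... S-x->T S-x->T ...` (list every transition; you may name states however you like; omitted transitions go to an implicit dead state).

Only the number of `a`s matters, and only up to 5. Make a chain s0 → s1 → s2 → s3 → s4 → s5 advanced by each `a` (with s5 absorbing); every other symbol self-loops. The accepting set is {s4}.
A 6-state machine:
        a   b   c  
>  s0   s1  s0  s0 
   s1   s2  s1  s1 
   s2   s3  s2  s2 
   s3   s4  s3  s3 
 * s4   s5  s4  s4 
   s5   s5  s5  s5 
(> = start, * = accepting)

start=s0 accept=s4 s0-a->s1 s0-b->s0 s0-c->s0 s1-a->s2 s1-b->s1 s1-c->s1 s2-a->s3 s2-b->s2 s2-c->s2 s3-a->s4 s3-b->s3 s3-c->s3 s4-a->s5 s4-b->s4 s4-c->s4 s5-a->s5 s5-b->s5 s5-c->s5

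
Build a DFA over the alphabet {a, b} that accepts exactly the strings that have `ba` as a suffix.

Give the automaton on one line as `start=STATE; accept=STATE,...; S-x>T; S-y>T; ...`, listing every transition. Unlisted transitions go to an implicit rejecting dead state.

start=q0; accept=q2; q0-a>q0; q0-b>q1; q1-a>q2; q1-b>q1; q2-a>q0; q2-b>q1

Let each state record the length of the longest suffix of the input read so far that is also a prefix of `ba`. q1 means the last symbol is `b`; q2 means the last 2 symbols are `ba`. Accept only at q2, where the string currently ends in `ba`.
3 states suffice.
        a   b  
>  q0   q0  q1 
   q1   q2  q1 
 * q2   q0  q1 
(> = start, * = accepting)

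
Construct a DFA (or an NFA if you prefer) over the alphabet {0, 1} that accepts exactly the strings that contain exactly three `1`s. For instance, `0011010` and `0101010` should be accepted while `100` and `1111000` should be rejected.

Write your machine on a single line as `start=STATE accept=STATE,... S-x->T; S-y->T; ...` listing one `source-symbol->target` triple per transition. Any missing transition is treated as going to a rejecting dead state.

start=q0; accept=q3; q0-0->q0; q0-1->q1; q1-0->q1; q1-1->q2; q2-0->q2; q2-1->q3; q3-0->q3; q3-1->q4; q4-0->q4; q4-1->q4

Only the number of `1`s matters, and only up to 4. Make a chain q0 → q1 → q2 → q3 → q4 advanced by each `1` (with q4 absorbing); every other symbol self-loops. The accepting set is {q3}.
A 5-state machine:
        0   1  
>  q0   q0  q1 
   q1   q1  q2 
   q2   q2  q3 
 * q3   q3  q4 
   q4   q4  q4 
(> = start, * = accepting)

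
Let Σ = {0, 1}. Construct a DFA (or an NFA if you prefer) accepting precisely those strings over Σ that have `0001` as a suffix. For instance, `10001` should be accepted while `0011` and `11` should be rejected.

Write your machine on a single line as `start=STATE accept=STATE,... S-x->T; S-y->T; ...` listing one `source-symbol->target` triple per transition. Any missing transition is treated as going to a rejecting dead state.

start=S0; accept=S4; S0-0->S1; S0-1->S0; S1-0->S2; S1-1->S0; S2-0->S3; S2-1->S0; S3-0->S3; S3-1->S4; S4-0->S1; S4-1->S0

Remember how much of `0001` the current input suffix matches. State S0 means no match yet; S1 means the last symbol is `0`; S2 means the last 2 symbols are `00`; S3 means the last 3 symbols are `000`; S4 means the last 4 symbols are `0001`. Only S4 accepts. On a mismatch, fall back to the longest proper suffix that is still a prefix of `0001`.
A 5-state machine:
        0   1  
>  S0   S1  S0 
   S1   S2  S0 
   S2   S3  S0 
   S3   S3  S4 
 * S4   S1  S0 
(> = start, * = accepting)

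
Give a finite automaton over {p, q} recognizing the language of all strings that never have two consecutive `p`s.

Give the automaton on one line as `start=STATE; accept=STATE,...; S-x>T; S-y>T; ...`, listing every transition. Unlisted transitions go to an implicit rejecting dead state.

start=s0; accept=s0,s1; s0-p>s1; s0-q>s0; s1-p>s2; s1-q>s0; s2-p>s2; s2-q>s2

Track partial matches of the forbidden pattern `pp`. State s2 is a dead state reached once `pp` has occurred; every other state accepts. s0 means no part of `pp` is currently matched.
3 states suffice.
        p   q  
>* s0   s1  s0 
 * s1   s2  s0 
   s2   s2  s2 
(> = start, * = accepting)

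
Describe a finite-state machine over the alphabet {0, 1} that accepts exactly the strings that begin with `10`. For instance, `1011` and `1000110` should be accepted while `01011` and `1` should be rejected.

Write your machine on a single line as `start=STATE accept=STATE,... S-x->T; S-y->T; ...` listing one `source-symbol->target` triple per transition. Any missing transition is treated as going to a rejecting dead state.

start=q0; accept=q2; q0-0->q3; q0-1->q1; q1-0->q2; q1-1->q3; q2-0->q2; q2-1->q2; q3-0->q3; q3-1->q3

Walk along `10` while the input agrees: from q0 take `1` to q1, and so on. Any deviation drops to the rejecting sink q3. Once q2 is reached the prefix is confirmed and every continuation is accepted.
A 4-state machine:
        0   1  
>  q0   q3  q1 
   q1   q2  q3 
 * q2   q2  q2 
   q3   q3  q3 
(> = start, * = accepting)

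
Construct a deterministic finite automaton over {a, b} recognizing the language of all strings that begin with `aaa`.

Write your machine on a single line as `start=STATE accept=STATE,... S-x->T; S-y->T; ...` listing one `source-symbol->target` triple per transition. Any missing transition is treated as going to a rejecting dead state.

start=q0; accept=q3; q0-a->q1; q0-b->q4; q1-a->q2; q1-b->q4; q2-a->q3; q2-b->q4; q3-a->q3; q3-b->q3; q4-a->q4; q4-b->q4

Check the first 3 symbols one by one: q0 through q2 record how many have matched `aaa` so far; any wrong symbol goes to the dead state q4. After all 3 match we enter the accepting sink q3.
A 5-state machine:
        a   b  
>  q0   q1  q4 
   q1   q2  q4 
   q2   q3  q4 
 * q3   q3  q3 
   q4   q4  q4 
(> = start, * = accepting)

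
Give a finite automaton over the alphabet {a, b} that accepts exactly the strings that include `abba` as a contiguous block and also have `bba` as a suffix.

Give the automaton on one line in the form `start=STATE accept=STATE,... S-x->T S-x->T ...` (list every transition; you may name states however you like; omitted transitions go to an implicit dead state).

start=q0 accept=q4 q0-a->q1 q0-b->q0 q1-a->q1 q1-b->q2 q2-a->q1 q2-b->q3 q3-a->q4 q3-b->q0 q4-a->q5 q4-b->q6 q5-a->q5 q5-b->q6 q6-a->q5 q6-b->q7 q7-a->q4 q7-b->q7

Handle the two conditions separately and then intersect. The first has 5 states tracking whether and how much of `abba` has been seen; the second has 4 states tracking how much of the suffix `bba` has currently been matched. A product state is a pair (one from each), accepting exactly when both do. Minimizing collapses redundant product states.
8 states suffice.
        a   b  
>  q0   q1  q0 
   q1   q1  q2 
   q2   q1  q3 
   q3   q4  q0 
 * q4   q5  q6 
   q5   q5  q6 
   q6   q5  q7 
   q7   q4  q7 
(> = start, * = accepting)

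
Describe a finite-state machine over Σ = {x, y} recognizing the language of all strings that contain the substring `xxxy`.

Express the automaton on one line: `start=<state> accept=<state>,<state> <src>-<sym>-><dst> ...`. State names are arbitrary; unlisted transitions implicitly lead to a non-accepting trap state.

start=S0 accept=S4 S0-x->S1 S0-y->S0 S1-x->S2 S1-y->S0 S2-x->S3 S2-y->S0 S3-x->S3 S3-y->S4 S4-x->S4 S4-y->S4

Track how much of `xxxy` has been matched so far: state S0 is no progress, S4 is the absorbing accept state reached once `xxxy` has occurred. Intermediate states record partial matches; on a mismatch, fall back to the longest reusable overlap.
        x   y  
>  S0   S1  S0 
   S1   S2  S0 
   S2   S3  S0 
   S3   S3  S4 
 * S4   S4  S4 
(> = start, * = accepting)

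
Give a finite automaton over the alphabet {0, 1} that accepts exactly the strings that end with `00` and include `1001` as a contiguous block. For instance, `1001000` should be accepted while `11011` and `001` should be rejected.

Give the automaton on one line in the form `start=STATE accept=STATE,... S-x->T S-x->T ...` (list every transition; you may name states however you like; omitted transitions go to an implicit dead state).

start=q0 accept=q6 q0-0->q0 q0-1->q1 q1-0->q2 q1-1->q1 q2-0->q3 q2-1->q1 q3-0->q0 q3-1->q4 q4-0->q5 q4-1->q4 q5-0->q6 q5-1->q4 q6-0->q6 q6-1->q4

Run two small machines in parallel and take their product. One (3 states) tracks how much of the suffix `00` has currently been matched; the other (5 states) tracks whether and how much of `1001` has been seen. Each combined state is a pair, one component from each; accept when both components accept. Minimizing collapses redundant product states.
With 7 states:
        0   1  
>  q0   q0  q1 
   q1   q2  q1 
   q2   q3  q1 
   q3   q0  q4 
   q4   q5  q4 
   q5   q6  q4 
 * q6   q6  q4 
(> = start, * = accepting)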